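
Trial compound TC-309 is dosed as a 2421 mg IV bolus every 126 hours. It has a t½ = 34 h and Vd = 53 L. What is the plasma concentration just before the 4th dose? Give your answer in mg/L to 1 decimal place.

f = (1/2)^(τ/t½) = (1/2)^(126/34) ≈ 0.0766.
C₀ = D/Vd = 2421/53 ≈ 45.679 mg/L.
Before the 4th dose, 3 doses have been given. Superposition: Cmin = C₀·(f + f² + … + f^3).
≈ 45.679 × (0.0766 + 0.0059 + 0.0004) ≈ 45.679 × 0.0829 ≈ 3.787 mg/L.

3.8 mg/L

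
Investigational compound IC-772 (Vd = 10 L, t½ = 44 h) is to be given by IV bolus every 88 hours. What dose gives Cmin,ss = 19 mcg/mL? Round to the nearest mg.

τ/t½ = 88/44 ≈ 2, so f = (1/2)^(88/44) ≈ 0.250000.
Cmin,ss = (D/Vd)·f/(1−f), so D = Cmin,ss·Vd·(1−f)/f.
D = 19 × 10 × (1−f)/f ≈ 19 × 10 × 3.00000 ≈ 570.00 mg.

570 mg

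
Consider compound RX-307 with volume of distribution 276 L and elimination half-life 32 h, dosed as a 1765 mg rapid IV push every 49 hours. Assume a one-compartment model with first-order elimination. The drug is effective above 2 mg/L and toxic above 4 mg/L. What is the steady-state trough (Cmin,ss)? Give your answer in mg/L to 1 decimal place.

3.4 mg/L

Over one 49-h interval, 49/32 ≈ 1.5312 half-lives elapse, leaving f ≈ 0.3460 of each dose.
Each bolus raises the concentration by D/Vd = 1765/276 ≈ 6.395 mg/L.
Steady-state trough Cmin,ss = C₀·f/(1−f) ≈ 6.395 × 0.3460/0.6540 ≈ 3.383 mg/L.
Trough 3.4 mg/L vs MEC 2 mg/L: adequate.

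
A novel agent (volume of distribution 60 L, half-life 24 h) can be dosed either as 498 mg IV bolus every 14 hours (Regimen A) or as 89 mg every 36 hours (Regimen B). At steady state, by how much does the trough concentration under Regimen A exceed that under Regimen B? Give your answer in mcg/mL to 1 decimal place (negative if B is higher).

15.8 mcg/mL

Regimen A: f = (1/2)^(14/24) ≈ 0.6674; Cmin,ss = (498/60)·f/(1−f) ≈ 16.655 mcg/mL.
Regimen B: f = (1/2)^(36/24) ≈ 0.3536; Cmin,ss = (89/60)·f/(1−f) ≈ 0.811 mcg/mL.
Difference ≈ 16.655 − 0.811 ≈ 15.844 mcg/mL.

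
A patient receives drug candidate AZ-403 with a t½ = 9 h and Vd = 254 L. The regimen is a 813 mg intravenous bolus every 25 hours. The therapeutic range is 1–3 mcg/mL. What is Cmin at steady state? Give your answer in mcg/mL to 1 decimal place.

0.5 mcg/mL

k = ln2/t½ = ln2/9 ≈ 0.077016 h⁻¹; fraction remaining f = e^(−kτ) = e^(−0.077016×25) ≈ 0.1458.
At steady state, accumulation factor R = 1/(1 − e^(−kτ)) ≈ 1.1707.
Each bolus raises the concentration by D/Vd = 813/254 ≈ 3.201 mcg/mL.
Steady-state peak Cmax,ss = C₀·R ≈ 3.201 × 1.1707 ≈ 3.747 mcg/mL.
Steady-state trough Cmin,ss = Cmax,ss·f ≈ 3.747 × 0.1458 ≈ 0.546 mcg/mL.
Trough 0.5 mcg/mL vs MEC 1 mcg/mL: subtherapeutic.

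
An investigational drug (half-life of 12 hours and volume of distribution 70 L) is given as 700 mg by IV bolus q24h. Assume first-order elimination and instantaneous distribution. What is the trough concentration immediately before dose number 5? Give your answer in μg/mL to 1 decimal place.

f = (1/2)^(τ/t½) = (1/2)^(24/12) ≈ 0.2500.
C₀ = D/Vd = 700/70 ≈ 10.000 μg/mL.
Before the 5th dose, 4 doses have been given. Superposition: Cmin = C₀·(f + f² + … + f^4).
≈ 10.000 × (0.2500 + 0.0625 + 0.0156 + 0.0039) ≈ 10.000 × 0.3320 ≈ 3.320 μg/mL.

3.3 μg/mL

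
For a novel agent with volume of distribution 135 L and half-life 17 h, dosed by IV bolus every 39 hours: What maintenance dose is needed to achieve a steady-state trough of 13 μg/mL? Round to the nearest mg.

τ/t½ = 39/17 ≈ 2.2941, so f = (1/2)^(39/17) ≈ 0.203893.
Cmin,ss = (D/Vd)·f/(1−f), so D = Cmin,ss·Vd·(1−f)/f.
D = 13 × 135 × (1−f)/f ≈ 13 × 135 × 3.90453 ≈ 6852.45 mg.

6852 mg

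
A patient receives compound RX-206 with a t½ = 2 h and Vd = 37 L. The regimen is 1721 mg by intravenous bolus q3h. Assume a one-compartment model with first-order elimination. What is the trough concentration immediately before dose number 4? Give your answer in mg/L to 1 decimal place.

24.3 mg/L

f = (1/2)^(τ/t½) = (1/2)^(3/2) ≈ 0.3536.
C₀ = D/Vd = 1721/37 ≈ 46.514 mg/L.
Before the 4th dose, 3 doses have been given. Superposition: Cmin = C₀·(f + f² + … + f^3).
≈ 46.514 × (0.3536 + 0.1250 + 0.0442) ≈ 46.514 × 0.5228 ≈ 24.318 mg/L.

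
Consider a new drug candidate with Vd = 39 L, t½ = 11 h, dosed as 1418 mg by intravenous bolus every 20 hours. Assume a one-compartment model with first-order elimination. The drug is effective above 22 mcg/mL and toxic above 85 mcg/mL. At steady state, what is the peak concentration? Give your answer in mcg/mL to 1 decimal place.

Over one 20-h interval, 20/11 ≈ 1.8182 half-lives elapse, leaving f ≈ 0.2836 of each dose.
At steady state, accumulation factor R = 1/(1 − e^(−kτ)) ≈ 1.3959.
Single-dose peak C₀ = D/Vd = 1418/39 ≈ 36.359 mcg/mL.
Steady-state peak Cmax,ss = C₀·R ≈ 36.359 × 1.3959 ≈ 50.754 mcg/mL.
Peak 50.8 mcg/mL vs MTC 85 mcg/mL: below toxic threshold.

50.8 mcg/mL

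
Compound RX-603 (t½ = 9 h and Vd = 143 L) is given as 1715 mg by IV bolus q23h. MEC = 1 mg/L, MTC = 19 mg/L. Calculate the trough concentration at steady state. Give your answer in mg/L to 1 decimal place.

k = ln2/t½ = ln2/9 ≈ 0.077016 h⁻¹; fraction remaining f = e^(−kτ) = e^(−0.077016×23) ≈ 0.1701.
Single-dose peak C₀ = D/Vd = 1715/143 ≈ 11.993 mg/L.
Steady-state trough Cmin,ss = C₀·f/(1−f) ≈ 11.993 × 0.1701/0.8299 ≈ 2.458 mg/L.
Trough 2.5 mg/L vs MEC 1 mg/L: adequate.

2.5 mg/L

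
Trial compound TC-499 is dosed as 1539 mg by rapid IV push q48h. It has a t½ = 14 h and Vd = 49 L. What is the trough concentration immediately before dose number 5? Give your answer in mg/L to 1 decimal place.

f = (1/2)^(τ/t½) = (1/2)^(48/14) ≈ 0.0929.
C₀ = D/Vd = 1539/49 ≈ 31.408 mg/L.
Before the 5th dose, 4 doses have been given. Superposition: Cmin = C₀·(f + f² + … + f^4).
≈ 31.408 × (0.0929 + 0.0086 + 0.0008 + 0.0001) ≈ 31.408 × 0.1024 ≈ 3.216 mg/L.

3.2 mg/L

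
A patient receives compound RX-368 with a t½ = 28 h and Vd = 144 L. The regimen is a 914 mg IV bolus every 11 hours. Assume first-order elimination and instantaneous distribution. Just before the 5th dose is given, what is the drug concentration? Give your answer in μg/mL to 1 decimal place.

13.5 μg/mL

f = (1/2)^(τ/t½) = (1/2)^(11/28) ≈ 0.7616.
C₀ = D/Vd = 914/144 ≈ 6.347 μg/mL.
Before the 5th dose, 4 doses have been given. Superposition: Cmin = C₀·(f + f² + … + f^4).
≈ 6.347 × (0.7616 + 0.5800 + 0.4418 + 0.3364) ≈ 6.347 × 2.1198 ≈ 13.454 μg/mL.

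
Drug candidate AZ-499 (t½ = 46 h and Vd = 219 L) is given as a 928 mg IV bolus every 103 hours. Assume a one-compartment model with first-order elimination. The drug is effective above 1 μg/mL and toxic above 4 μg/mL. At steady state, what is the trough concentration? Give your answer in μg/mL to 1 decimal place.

1.1 μg/mL

k = ln2/t½ = ln2/46 ≈ 0.015068 h⁻¹; fraction remaining f = e^(−kτ) = e^(−0.015068×103) ≈ 0.2118.
Accumulation ratio R = 1/(1 − f) ≈ 1/0.7882 ≈ 1.2687.
Each bolus raises the concentration by D/Vd = 928/219 ≈ 4.237 μg/mL.
Cmax,ss = C₀/(1 − f) ≈ 4.237/0.7882 ≈ 5.376 μg/mL.
One interval later, Cmin,ss = Cmax,ss·e^(−kτ) ≈ 5.376 × 0.2118 ≈ 1.139 μg/mL.
Trough 1.1 μg/mL vs MEC 1 μg/mL: adequate.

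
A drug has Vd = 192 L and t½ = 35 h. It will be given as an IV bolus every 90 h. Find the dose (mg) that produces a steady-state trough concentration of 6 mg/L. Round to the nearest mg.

τ/t½ = 90/35 ≈ 2.5714, so f = (1/2)^(90/35) ≈ 0.168238.
Cmin,ss = (D/Vd)·f/(1−f), so D = Cmin,ss·Vd·(1−f)/f.
D = 6 × 192 × (1−f)/f ≈ 6 × 192 × 4.94396 ≈ 5695.44 mg.

5695 mg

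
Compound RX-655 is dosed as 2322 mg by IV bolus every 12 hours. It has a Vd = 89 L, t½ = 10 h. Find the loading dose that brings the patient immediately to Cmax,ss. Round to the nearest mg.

4112 mg

f = (1/2)^(12/10) ≈ 0.435275; accumulation ratio R = 1/(1−f) ≈ 1.77077.
Loading dose to hit Cmax,ss on first dose: D_load = D_maint·R ≈ 2322 × 1.77077 ≈ 4111.73 mg.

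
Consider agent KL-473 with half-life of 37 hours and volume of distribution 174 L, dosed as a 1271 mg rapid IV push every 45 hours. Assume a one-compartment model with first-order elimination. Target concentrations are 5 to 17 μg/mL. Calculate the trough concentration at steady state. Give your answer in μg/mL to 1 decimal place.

5.5 μg/mL

τ/t½ = 45/37 ≈ 1.2162, so fraction remaining f = (1/2)^(45/37) ≈ 0.4304.
Each bolus raises the concentration by D/Vd = 1271/174 ≈ 7.305 μg/mL.
Steady-state trough Cmin,ss = C₀·f/(1−f) ≈ 7.305 × 0.4304/0.5696 ≈ 5.520 μg/mL.
Trough 5.5 μg/mL vs MEC 5 μg/mL: adequate.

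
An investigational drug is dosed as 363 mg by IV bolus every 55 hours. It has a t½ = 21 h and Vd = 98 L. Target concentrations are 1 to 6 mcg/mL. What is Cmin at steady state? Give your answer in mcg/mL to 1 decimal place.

k = ln2/t½ = ln2/21 ≈ 0.033007 h⁻¹; fraction remaining f = e^(−kτ) = e^(−0.033007×55) ≈ 0.1628.
At steady state, accumulation factor R = 1/(1 − e^(−kτ)) ≈ 1.1945.
Single-dose peak C₀ = D/Vd = 363/98 ≈ 3.704 mcg/mL.
Cmax,ss = C₀/(1 − f) ≈ 3.704/0.8372 ≈ 4.424 mcg/mL.
Steady-state trough Cmin,ss = Cmax,ss·f ≈ 4.424 × 0.1628 ≈ 0.720 mcg/mL.
Trough 0.7 mcg/mL vs MEC 1 mcg/mL: subtherapeutic.

0.7 mcg/mL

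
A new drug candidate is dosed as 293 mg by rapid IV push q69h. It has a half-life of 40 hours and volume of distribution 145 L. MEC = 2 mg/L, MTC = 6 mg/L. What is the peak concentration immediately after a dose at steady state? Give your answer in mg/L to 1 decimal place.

Over one 69-h interval, 69/40 ≈ 1.725 half-lives elapse, leaving f ≈ 0.3025 of each dose.
Accumulation ratio R = 1/(1 − f) ≈ 1/0.6975 ≈ 1.4337.
Each bolus raises the concentration by D/Vd = 293/145 ≈ 2.021 mg/L.
Steady-state peak Cmax,ss = C₀·R ≈ 2.021 × 1.4337 ≈ 2.898 mg/L.
Peak 2.9 mg/L vs MTC 6 mg/L: below toxic threshold.

2.9 mg/L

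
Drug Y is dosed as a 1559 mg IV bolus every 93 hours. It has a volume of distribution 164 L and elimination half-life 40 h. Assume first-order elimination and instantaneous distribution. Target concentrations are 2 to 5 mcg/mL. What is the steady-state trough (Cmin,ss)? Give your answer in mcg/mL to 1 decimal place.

2.4 mcg/mL

τ/t½ = 93/40 ≈ 2.325, so fraction remaining f = (1/2)^(93/40) ≈ 0.1996.
Each bolus raises the concentration by D/Vd = 1559/164 ≈ 9.506 mcg/mL.
Steady-state trough Cmin,ss = C₀·f/(1−f) ≈ 9.506 × 0.1996/0.8004 ≈ 2.371 mcg/mL.
Trough 2.4 mcg/mL vs MEC 2 mcg/mL: adequate.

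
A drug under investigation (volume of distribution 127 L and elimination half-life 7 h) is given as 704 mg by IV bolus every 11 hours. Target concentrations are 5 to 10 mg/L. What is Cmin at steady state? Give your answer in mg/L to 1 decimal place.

2.8 mg/L

Over one 11-h interval, 11/7 ≈ 1.5714 half-lives elapse, leaving f ≈ 0.3365 of each dose.
Accumulation ratio R = 1/(1 − f) ≈ 1/0.6635 ≈ 1.5072.
Single-dose peak C₀ = D/Vd = 704/127 ≈ 5.543 mg/L.
Steady-state peak Cmax,ss = C₀·R ≈ 5.543 × 1.5072 ≈ 8.354 mg/L.
Steady-state trough Cmin,ss = Cmax,ss·f ≈ 8.354 × 0.3365 ≈ 2.811 mg/L.
Trough 2.8 mg/L vs MEC 5 mg/L: subtherapeutic.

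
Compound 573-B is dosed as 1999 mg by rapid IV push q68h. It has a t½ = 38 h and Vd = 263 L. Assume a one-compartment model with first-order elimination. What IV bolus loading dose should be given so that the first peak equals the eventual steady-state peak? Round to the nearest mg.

f = (1/2)^(68/38) ≈ 0.289278; accumulation ratio R = 1/(1−f) ≈ 1.40702.
Loading dose to hit Cmax,ss on first dose: D_load = D_maint·R ≈ 1999 × 1.40702 ≈ 2812.63 mg.

2813 mg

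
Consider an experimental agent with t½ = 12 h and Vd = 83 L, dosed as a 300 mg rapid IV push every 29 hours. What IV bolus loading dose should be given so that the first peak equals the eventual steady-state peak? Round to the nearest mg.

f = (1/2)^(29/12) ≈ 0.187288; accumulation ratio R = 1/(1−f) ≈ 1.23045.
Loading dose to hit Cmax,ss on first dose: D_load = D_maint·R ≈ 300 × 1.23045 ≈ 369.13 mg.

369 mg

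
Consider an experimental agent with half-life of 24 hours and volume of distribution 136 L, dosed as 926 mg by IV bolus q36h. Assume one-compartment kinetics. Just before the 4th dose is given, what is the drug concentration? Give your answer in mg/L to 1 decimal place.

3.6 mg/L

f = (1/2)^(τ/t½) = (1/2)^(36/24) ≈ 0.3536.
C₀ = D/Vd = 926/136 ≈ 6.809 mg/L.
Before the 4th dose, 3 doses have been given. Superposition: Cmin = C₀·(f + f² + … + f^3).
≈ 6.809 × (0.3536 + 0.1250 + 0.0442) ≈ 6.809 × 0.5228 ≈ 3.560 mg/L.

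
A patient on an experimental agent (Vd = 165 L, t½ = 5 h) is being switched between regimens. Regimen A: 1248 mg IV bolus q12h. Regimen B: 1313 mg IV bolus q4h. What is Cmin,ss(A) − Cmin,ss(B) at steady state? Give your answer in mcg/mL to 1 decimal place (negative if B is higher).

Regimen A: f = (1/2)^(12/5) ≈ 0.1895; Cmin,ss = (1248/165)·f/(1−f) ≈ 1.768 mcg/mL.
Regimen B: f = (1/2)^(4/5) ≈ 0.5743; Cmin,ss = (1313/165)·f/(1−f) ≈ 10.735 mcg/mL.
Difference ≈ 1.768 − 10.735 ≈ -8.967 mcg/mL.

-9.0 mcg/mL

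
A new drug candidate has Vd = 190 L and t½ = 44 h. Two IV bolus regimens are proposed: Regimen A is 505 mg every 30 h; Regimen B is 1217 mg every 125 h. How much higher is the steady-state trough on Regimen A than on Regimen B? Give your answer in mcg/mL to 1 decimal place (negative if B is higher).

3.4 mcg/mL

Regimen A: f = (1/2)^(30/44) ≈ 0.6234; Cmin,ss = (505/190)·f/(1−f) ≈ 4.400 mcg/mL.
Regimen B: f = (1/2)^(125/44) ≈ 0.1396; Cmin,ss = (1217/190)·f/(1−f) ≈ 1.039 mcg/mL.
Difference ≈ 4.400 − 1.039 ≈ 3.361 mcg/mL.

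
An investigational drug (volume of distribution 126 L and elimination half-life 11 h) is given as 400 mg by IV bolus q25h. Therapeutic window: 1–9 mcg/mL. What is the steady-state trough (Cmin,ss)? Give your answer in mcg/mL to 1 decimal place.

k = ln2/t½ = ln2/11 ≈ 0.063013 h⁻¹; fraction remaining f = e^(−kτ) = e^(−0.063013×25) ≈ 0.2069.
At steady state, accumulation factor R = 1/(1 − e^(−kτ)) ≈ 1.2609.
Each bolus raises the concentration by D/Vd = 400/126 ≈ 3.175 mcg/mL.
Steady-state peak Cmax,ss = C₀·R ≈ 3.175 × 1.2609 ≈ 4.003 mcg/mL.
Steady-state trough Cmin,ss = Cmax,ss·f ≈ 4.003 × 0.2069 ≈ 0.828 mcg/mL.
Trough 0.8 mcg/mL vs MEC 1 mcg/mL: subtherapeutic.

0.8 mcg/mL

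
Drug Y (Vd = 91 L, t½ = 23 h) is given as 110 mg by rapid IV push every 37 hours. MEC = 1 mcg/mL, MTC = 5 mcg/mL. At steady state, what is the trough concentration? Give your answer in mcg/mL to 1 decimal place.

Over one 37-h interval, 37/23 ≈ 1.6087 half-lives elapse, leaving f ≈ 0.3279 of each dose.
Each bolus raises the concentration by D/Vd = 110/91 ≈ 1.209 mcg/mL.
Steady-state trough Cmin,ss = C₀·f/(1−f) ≈ 1.209 × 0.3279/0.6721 ≈ 0.590 mcg/mL.
Trough 0.6 mcg/mL vs MEC 1 mcg/mL: subtherapeutic.

0.6 mcg/mL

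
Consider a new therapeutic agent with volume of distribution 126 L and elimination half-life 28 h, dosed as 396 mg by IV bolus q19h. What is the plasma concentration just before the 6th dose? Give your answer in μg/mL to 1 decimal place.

4.7 μg/mL

f = (1/2)^(τ/t½) = (1/2)^(19/28) ≈ 0.6248.
C₀ = D/Vd = 396/126 ≈ 3.143 μg/mL.
Before the 6th dose, 5 doses have been given. Superposition: Cmin = C₀·(f + f² + … + f^5).
≈ 3.143 × (0.6248 + 0.3904 + 0.2439 + 0.1524 + 0.0952) ≈ 3.143 × 1.5067 ≈ 4.736 μg/mL.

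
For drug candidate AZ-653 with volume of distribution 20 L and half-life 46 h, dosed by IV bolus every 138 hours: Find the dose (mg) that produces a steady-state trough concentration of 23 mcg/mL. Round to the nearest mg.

τ/t½ = 138/46 ≈ 3, so f = (1/2)^(138/46) ≈ 0.125000.
Cmin,ss = (D/Vd)·f/(1−f), so D = Cmin,ss·Vd·(1−f)/f.
D = 23 × 20 × (1−f)/f ≈ 23 × 20 × 7.00000 ≈ 3220.00 mg.

3220 mg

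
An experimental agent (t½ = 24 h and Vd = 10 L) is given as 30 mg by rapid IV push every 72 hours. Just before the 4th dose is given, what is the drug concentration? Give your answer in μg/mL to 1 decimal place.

0.4 μg/mL

f = (1/2)^(τ/t½) = (1/2)^(72/24) ≈ 0.1250.
C₀ = D/Vd = 30/10 ≈ 3.000 μg/mL.
Before the 4th dose, 3 doses have been given. Superposition: Cmin = C₀·(f + f² + … + f^3).
≈ 3.000 × (0.1250 + 0.0156 + 0.0020) ≈ 3.000 × 0.1426 ≈ 0.428 μg/mL.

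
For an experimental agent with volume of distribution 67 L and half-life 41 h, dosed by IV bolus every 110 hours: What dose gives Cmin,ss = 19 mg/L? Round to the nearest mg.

τ/t½ = 110/41 ≈ 2.6829, so f = (1/2)^(110/41) ≈ 0.155725.
Cmin,ss = (D/Vd)·f/(1−f), so D = Cmin,ss·Vd·(1−f)/f.
D = 19 × 67 × (1−f)/f ≈ 19 × 67 × 5.42158 ≈ 6901.67 mg.

6902 mg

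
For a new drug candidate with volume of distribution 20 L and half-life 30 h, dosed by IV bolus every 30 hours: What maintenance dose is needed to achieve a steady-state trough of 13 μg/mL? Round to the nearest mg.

τ/t½ = 30/30 ≈ 1, so f = (1/2)^(30/30) ≈ 0.500000.
Cmin,ss = (D/Vd)·f/(1−f), so D = Cmin,ss·Vd·(1−f)/f.
D = 13 × 20 × (1−f)/f ≈ 13 × 20 × 1.00000 ≈ 260.00 mg.

260 mg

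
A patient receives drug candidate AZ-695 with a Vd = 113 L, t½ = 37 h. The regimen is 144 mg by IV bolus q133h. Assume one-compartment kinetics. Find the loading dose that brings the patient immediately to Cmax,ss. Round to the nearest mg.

157 mg

f = (1/2)^(133/37) ≈ 0.082779; accumulation ratio R = 1/(1−f) ≈ 1.09025.
Loading dose to hit Cmax,ss on first dose: D_load = D_maint·R ≈ 144 × 1.09025 ≈ 157.00 mg.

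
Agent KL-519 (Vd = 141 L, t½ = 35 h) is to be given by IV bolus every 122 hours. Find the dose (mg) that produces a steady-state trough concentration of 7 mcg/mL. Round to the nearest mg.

10070 mg

τ/t½ = 122/35 ≈ 3.4857, so f = (1/2)^(122/35) ≈ 0.089268.
Cmin,ss = (D/Vd)·f/(1−f), so D = Cmin,ss·Vd·(1−f)/f.
D = 7 × 141 × (1−f)/f ≈ 7 × 141 × 10.20222 ≈ 10069.59 mg.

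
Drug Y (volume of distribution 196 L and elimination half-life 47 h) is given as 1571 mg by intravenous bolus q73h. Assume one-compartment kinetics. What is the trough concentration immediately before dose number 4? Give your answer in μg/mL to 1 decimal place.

4.0 μg/mL

f = (1/2)^(τ/t½) = (1/2)^(73/47) ≈ 0.3408.
C₀ = D/Vd = 1571/196 ≈ 8.015 μg/mL.
Before the 4th dose, 3 doses have been given. Superposition: Cmin = C₀·(f + f² + … + f^3).
≈ 8.015 × (0.3408 + 0.1161 + 0.0396) ≈ 8.015 × 0.4965 ≈ 3.979 μg/mL.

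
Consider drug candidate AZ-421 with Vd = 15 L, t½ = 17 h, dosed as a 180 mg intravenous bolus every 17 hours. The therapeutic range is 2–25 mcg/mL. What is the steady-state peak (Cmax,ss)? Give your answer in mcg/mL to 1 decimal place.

24.0 mcg/mL

τ = 17 h = 1 half-life, so f = (1/2)^1 = 0.5.
At steady state, R = 1/(1 − 0.5) = 2/1.
Single-dose peak C₀ = D/Vd = 180/15 = 12 mcg/mL.
Steady-state peak Cmax,ss = C₀·R = 12 × 2/1 ≈ 24.000 mcg/mL.
Peak 24.0 mcg/mL vs MTC 25 mcg/mL: below toxic threshold.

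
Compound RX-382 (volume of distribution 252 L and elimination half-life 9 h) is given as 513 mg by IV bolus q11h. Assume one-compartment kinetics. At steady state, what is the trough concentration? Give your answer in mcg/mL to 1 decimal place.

τ/t½ = 11/9 ≈ 1.2222, so fraction remaining f = (1/2)^(11/9) ≈ 0.4286.
At steady state, accumulation factor R = 1/(1 − e^(−kτ)) ≈ 1.7501.
Each bolus raises the concentration by D/Vd = 513/252 ≈ 2.036 mcg/mL.
Steady-state peak Cmax,ss = C₀·R ≈ 2.036 × 1.7501 ≈ 3.563 mcg/mL.
One interval later, Cmin,ss = Cmax,ss·e^(−kτ) ≈ 3.563 × 0.4286 ≈ 1.527 mcg/mL.

1.5 mcg/mL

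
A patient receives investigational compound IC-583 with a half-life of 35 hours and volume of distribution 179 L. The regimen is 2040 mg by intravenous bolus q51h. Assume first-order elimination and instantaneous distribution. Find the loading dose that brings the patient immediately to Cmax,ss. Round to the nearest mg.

3209 mg

f = (1/2)^(51/35) ≈ 0.364214; accumulation ratio R = 1/(1−f) ≈ 1.57286.
Loading dose to hit Cmax,ss on first dose: D_load = D_maint·R ≈ 2040 × 1.57286 ≈ 3208.63 mg.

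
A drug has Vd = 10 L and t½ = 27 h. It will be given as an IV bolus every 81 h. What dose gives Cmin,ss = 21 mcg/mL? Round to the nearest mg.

1470 mg

τ/t½ = 81/27 ≈ 3, so f = (1/2)^(81/27) ≈ 0.125000.
Cmin,ss = (D/Vd)·f/(1−f), so D = Cmin,ss·Vd·(1−f)/f.
D = 21 × 10 × (1−f)/f ≈ 21 × 10 × 7.00000 ≈ 1470.00 mg.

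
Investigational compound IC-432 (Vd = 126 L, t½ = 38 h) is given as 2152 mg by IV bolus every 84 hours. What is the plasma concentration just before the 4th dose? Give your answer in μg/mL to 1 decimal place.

4.7 μg/mL

f = (1/2)^(τ/t½) = (1/2)^(84/38) ≈ 0.2161.
C₀ = D/Vd = 2152/126 ≈ 17.079 μg/mL.
Before the 4th dose, 3 doses have been given. Superposition: Cmin = C₀·(f + f² + … + f^3).
≈ 17.079 × (0.2161 + 0.0467 + 0.0101) ≈ 17.079 × 0.2729 ≈ 4.661 μg/mL.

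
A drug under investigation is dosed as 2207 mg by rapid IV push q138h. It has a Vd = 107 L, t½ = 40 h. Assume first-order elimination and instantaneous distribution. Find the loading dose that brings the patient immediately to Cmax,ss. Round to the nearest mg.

2429 mg

f = (1/2)^(138/40) ≈ 0.091505; accumulation ratio R = 1/(1−f) ≈ 1.10072.
Loading dose to hit Cmax,ss on first dose: D_load = D_maint·R ≈ 2207 × 1.10072 ≈ 2429.29 mg.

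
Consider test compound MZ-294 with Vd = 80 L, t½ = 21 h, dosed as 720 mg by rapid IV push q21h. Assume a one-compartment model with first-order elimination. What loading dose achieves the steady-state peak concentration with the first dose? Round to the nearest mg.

f = (1/2)^(21/21) ≈ 0.500000; accumulation ratio R = 1/(1−f) ≈ 2.00000.
Loading dose to hit Cmax,ss on first dose: D_load = D_maint·R ≈ 720 × 2.00000 ≈ 1440.00 mg.

1440 mg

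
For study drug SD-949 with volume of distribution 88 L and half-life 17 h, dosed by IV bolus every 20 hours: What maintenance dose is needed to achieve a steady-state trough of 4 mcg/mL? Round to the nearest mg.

444 mg

τ/t½ = 20/17 ≈ 1.1765, so f = (1/2)^(20/17) ≈ 0.442433.
Cmin,ss = (D/Vd)·f/(1−f), so D = Cmin,ss·Vd·(1−f)/f.
D = 4 × 88 × (1−f)/f ≈ 4 × 88 × 1.26023 ≈ 443.60 mg.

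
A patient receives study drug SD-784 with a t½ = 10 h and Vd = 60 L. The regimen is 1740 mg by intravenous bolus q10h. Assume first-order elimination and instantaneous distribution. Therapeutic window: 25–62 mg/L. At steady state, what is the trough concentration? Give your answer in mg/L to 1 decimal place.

29.0 mg/L

The dosing interval is 1 half-life, so f = 2^(−1) = 0.5.
Accumulation ratio R = 1/(1 − f) = 1/0.5 = 2/1.
Single-dose peak C₀ = D/Vd = 1740/60 = 29 mg/L.
Steady-state peak Cmax,ss = C₀·R = 29 × 2/1 ≈ 58.000 mg/L.
Steady-state trough Cmin,ss = Cmax,ss·f ≈ 58.000 × 0.5 ≈ 29.000 mg/L.
Trough 29.0 mg/L vs MEC 25 mg/L: adequate.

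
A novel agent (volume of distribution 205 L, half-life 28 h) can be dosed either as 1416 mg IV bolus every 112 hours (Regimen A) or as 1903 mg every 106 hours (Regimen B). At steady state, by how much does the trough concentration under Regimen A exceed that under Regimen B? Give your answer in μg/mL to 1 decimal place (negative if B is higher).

Regimen A: f = (1/2)^(112/28) ≈ 0.0625; Cmin,ss = (1416/205)·f/(1−f) ≈ 0.460 μg/mL.
Regimen B: f = (1/2)^(106/28) ≈ 0.0725; Cmin,ss = (1903/205)·f/(1−f) ≈ 0.726 μg/mL.
Difference ≈ 0.460 − 0.726 ≈ -0.266 μg/mL.

-0.3 μg/mL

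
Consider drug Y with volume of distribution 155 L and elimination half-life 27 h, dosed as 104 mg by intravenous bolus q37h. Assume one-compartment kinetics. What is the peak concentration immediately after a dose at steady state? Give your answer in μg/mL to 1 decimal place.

τ/t½ = 37/27 ≈ 1.3704, so fraction remaining f = (1/2)^(37/27) ≈ 0.3868.
At steady state, accumulation factor R = 1/(1 − e^(−kτ)) ≈ 1.6308.
Each bolus raises the concentration by D/Vd = 104/155 ≈ 0.671 μg/mL.
Steady-state peak Cmax,ss = C₀·R ≈ 0.671 × 1.6308 ≈ 1.094 μg/mL.

1.1 μg/mL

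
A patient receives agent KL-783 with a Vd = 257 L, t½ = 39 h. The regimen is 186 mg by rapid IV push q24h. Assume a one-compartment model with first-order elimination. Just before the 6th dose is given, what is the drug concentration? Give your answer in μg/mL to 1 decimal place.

f = (1/2)^(τ/t½) = (1/2)^(24/39) ≈ 0.6528.
C₀ = D/Vd = 186/257 ≈ 0.724 μg/mL.
Before the 6th dose, 5 doses have been given. Superposition: Cmin = C₀·(f + f² + … + f^5).
≈ 0.724 × (0.6528 + 0.4261 + 0.2782 + 0.1816 + 0.1185) ≈ 0.724 × 1.6572 ≈ 1.200 μg/mL.

1.2 μg/mL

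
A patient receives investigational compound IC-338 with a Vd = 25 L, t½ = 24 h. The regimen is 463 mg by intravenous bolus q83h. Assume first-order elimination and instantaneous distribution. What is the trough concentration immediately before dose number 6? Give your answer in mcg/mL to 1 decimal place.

1.9 mcg/mL

f = (1/2)^(τ/t½) = (1/2)^(83/24) ≈ 0.0910.
C₀ = D/Vd = 463/25 ≈ 18.520 mcg/mL.
Before the 6th dose, 5 doses have been given. Superposition: Cmin = C₀·(f + f² + … + f^5).
≈ 18.520 × (0.0910 + 0.0083 + 0.0008 + 0.0001 + 0.0000) ≈ 18.520 × 0.1002 ≈ 1.856 mcg/mL.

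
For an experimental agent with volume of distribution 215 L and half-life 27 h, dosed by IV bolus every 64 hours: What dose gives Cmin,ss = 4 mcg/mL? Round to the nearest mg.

τ/t½ = 64/27 ≈ 2.3704, so f = (1/2)^(64/27) ≈ 0.193396.
Cmin,ss = (D/Vd)·f/(1−f), so D = Cmin,ss·Vd·(1−f)/f.
D = 4 × 215 × (1−f)/f ≈ 4 × 215 × 4.17074 ≈ 3586.84 mg.

3587 mg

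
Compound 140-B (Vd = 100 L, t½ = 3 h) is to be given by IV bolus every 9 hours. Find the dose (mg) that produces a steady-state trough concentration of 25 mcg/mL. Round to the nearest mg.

17500 mg

τ/t½ = 9/3 ≈ 3, so f = (1/2)^(9/3) ≈ 0.125000.
Cmin,ss = (D/Vd)·f/(1−f), so D = Cmin,ss·Vd·(1−f)/f.
D = 25 × 100 × (1−f)/f ≈ 25 × 100 × 7.00000 ≈ 17500.00 mg.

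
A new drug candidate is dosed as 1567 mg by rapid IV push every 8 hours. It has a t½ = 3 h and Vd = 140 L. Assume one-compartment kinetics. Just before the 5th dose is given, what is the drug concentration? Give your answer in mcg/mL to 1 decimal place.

f = (1/2)^(τ/t½) = (1/2)^(8/3) ≈ 0.1575.
C₀ = D/Vd = 1567/140 ≈ 11.193 mcg/mL.
Before the 5th dose, 4 doses have been given. Superposition: Cmin = C₀·(f + f² + … + f^4).
≈ 11.193 × (0.1575 + 0.0248 + 0.0039 + 0.0006) ≈ 11.193 × 0.1868 ≈ 2.091 mcg/mL.

2.1 mcg/mL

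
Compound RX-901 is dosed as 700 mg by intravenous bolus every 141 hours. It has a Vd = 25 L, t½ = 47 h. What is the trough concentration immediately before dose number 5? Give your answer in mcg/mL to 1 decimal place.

f = (1/2)^(τ/t½) = (1/2)^(141/47) ≈ 0.1250.
C₀ = D/Vd = 700/25 ≈ 28.000 mcg/mL.
Before the 5th dose, 4 doses have been given. Superposition: Cmin = C₀·(f + f² + … + f^4).
≈ 28.000 × (0.1250 + 0.0156 + 0.0020 + 0.0002) ≈ 28.000 × 0.1428 ≈ 3.998 mcg/mL.

4.0 mcg/mL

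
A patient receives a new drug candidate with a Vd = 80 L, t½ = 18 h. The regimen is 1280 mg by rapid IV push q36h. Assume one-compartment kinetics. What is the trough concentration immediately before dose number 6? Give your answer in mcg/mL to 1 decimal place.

f = (1/2)^(τ/t½) = (1/2)^(36/18) ≈ 0.2500.
C₀ = D/Vd = 1280/80 ≈ 16.000 mcg/mL.
Before the 6th dose, 5 doses have been given. Superposition: Cmin = C₀·(f + f² + … + f^5).
≈ 16.000 × (0.2500 + 0.0625 + 0.0156 + 0.0039 + 0.0010) ≈ 16.000 × 0.3330 ≈ 5.328 mcg/mL.

5.3 mcg/mL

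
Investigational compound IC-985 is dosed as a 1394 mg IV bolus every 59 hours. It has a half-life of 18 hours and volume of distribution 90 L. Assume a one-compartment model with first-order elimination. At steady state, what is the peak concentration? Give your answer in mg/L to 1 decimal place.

17.3 mg/L

τ/t½ = 59/18 ≈ 3.2778, so fraction remaining f = (1/2)^(59/18) ≈ 0.1031.
At steady state, accumulation factor R = 1/(1 − e^(−kτ)) ≈ 1.1150.
Single-dose peak C₀ = D/Vd = 1394/90 ≈ 15.489 mg/L.
Steady-state peak Cmax,ss = C₀·R ≈ 15.489 × 1.1150 ≈ 17.270 mg/L.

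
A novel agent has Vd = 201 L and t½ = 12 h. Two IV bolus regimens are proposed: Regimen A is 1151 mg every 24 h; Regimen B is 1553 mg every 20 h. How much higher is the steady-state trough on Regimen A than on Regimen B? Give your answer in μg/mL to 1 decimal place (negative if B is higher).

-1.6 μg/mL

Regimen A: f = (1/2)^(24/12) ≈ 0.2500; Cmin,ss = (1151/201)·f/(1−f) ≈ 1.909 μg/mL.
Regimen B: f = (1/2)^(20/12) ≈ 0.3150; Cmin,ss = (1553/201)·f/(1−f) ≈ 3.553 μg/mL.
Difference ≈ 1.909 − 3.553 ≈ -1.644 μg/mL.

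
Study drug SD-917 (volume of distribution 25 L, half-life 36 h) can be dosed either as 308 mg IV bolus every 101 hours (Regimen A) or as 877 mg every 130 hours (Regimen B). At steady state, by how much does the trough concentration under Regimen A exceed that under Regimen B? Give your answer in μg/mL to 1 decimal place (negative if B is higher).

-1.1 μg/mL

Regimen A: f = (1/2)^(101/36) ≈ 0.1430; Cmin,ss = (308/25)·f/(1−f) ≈ 2.056 μg/mL.
Regimen B: f = (1/2)^(130/36) ≈ 0.0818; Cmin,ss = (877/25)·f/(1−f) ≈ 3.125 μg/mL.
Difference ≈ 2.056 − 3.125 ≈ -1.069 μg/mL.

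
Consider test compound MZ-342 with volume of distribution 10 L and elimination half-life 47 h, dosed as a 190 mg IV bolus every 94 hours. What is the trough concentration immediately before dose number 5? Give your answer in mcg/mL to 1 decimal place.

6.3 mcg/mL

f = (1/2)^(τ/t½) = (1/2)^(94/47) ≈ 0.2500.
C₀ = D/Vd = 190/10 ≈ 19.000 mcg/mL.
Before the 5th dose, 4 doses have been given. Superposition: Cmin = C₀·(f + f² + … + f^4).
≈ 19.000 × (0.2500 + 0.0625 + 0.0156 + 0.0039) ≈ 19.000 × 0.3320 ≈ 6.308 mcg/mL.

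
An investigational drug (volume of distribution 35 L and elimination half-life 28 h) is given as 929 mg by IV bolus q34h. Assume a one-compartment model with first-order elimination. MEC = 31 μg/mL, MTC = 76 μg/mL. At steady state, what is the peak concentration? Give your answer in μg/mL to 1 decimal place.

46.6 μg/mL

Over one 34-h interval, 34/28 ≈ 1.2143 half-lives elapse, leaving f ≈ 0.4310 of each dose.
Accumulation ratio R = 1/(1 − f) ≈ 1/0.5690 ≈ 1.7575.
Each bolus raises the concentration by D/Vd = 929/35 ≈ 26.543 μg/mL.
Steady-state peak Cmax,ss = C₀·R ≈ 26.543 × 1.7575 ≈ 46.649 μg/mL.
Peak 46.6 μg/mL vs MTC 76 μg/mL: below toxic threshold.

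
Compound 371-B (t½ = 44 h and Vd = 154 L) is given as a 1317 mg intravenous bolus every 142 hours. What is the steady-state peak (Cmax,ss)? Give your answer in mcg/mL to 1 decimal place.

Over one 142-h interval, 142/44 ≈ 3.2273 half-lives elapse, leaving f ≈ 0.1068 of each dose.
At steady state, accumulation factor R = 1/(1 − e^(−kτ)) ≈ 1.1196.
Each bolus raises the concentration by D/Vd = 1317/154 ≈ 8.552 mcg/mL.
Steady-state peak Cmax,ss = C₀·R ≈ 8.552 × 1.1196 ≈ 9.575 mcg/mL.

9.6 mcg/mL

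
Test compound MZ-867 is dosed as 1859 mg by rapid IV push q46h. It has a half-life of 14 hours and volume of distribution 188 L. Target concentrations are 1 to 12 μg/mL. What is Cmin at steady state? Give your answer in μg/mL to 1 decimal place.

1.1 μg/mL

Over one 46-h interval, 46/14 ≈ 3.2857 half-lives elapse, leaving f ≈ 0.1025 of each dose.
At steady state, accumulation factor R = 1/(1 − e^(−kτ)) ≈ 1.1142.
Each bolus raises the concentration by D/Vd = 1859/188 ≈ 9.888 μg/mL.
Steady-state peak Cmax,ss = C₀·R ≈ 9.888 × 1.1142 ≈ 11.017 μg/mL.
Steady-state trough Cmin,ss = Cmax,ss·f ≈ 11.017 × 0.1025 ≈ 1.129 μg/mL.
Trough 1.1 μg/mL vs MEC 1 μg/mL: adequate.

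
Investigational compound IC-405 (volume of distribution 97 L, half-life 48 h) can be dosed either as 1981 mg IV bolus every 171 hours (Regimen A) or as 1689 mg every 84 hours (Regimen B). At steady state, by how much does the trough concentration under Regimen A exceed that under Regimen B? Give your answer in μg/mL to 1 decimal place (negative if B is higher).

Regimen A: f = (1/2)^(171/48) ≈ 0.0846; Cmin,ss = (1981/97)·f/(1−f) ≈ 1.887 μg/mL.
Regimen B: f = (1/2)^(84/48) ≈ 0.2973; Cmin,ss = (1689/97)·f/(1−f) ≈ 7.367 μg/mL.
Difference ≈ 1.887 − 7.367 ≈ -5.480 μg/mL.

-5.5 μg/mL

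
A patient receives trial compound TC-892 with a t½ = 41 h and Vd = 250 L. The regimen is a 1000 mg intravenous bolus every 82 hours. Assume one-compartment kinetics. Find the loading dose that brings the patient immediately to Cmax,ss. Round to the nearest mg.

f = (1/2)^(82/41) ≈ 0.250000; accumulation ratio R = 1/(1−f) ≈ 1.33333.
Loading dose to hit Cmax,ss on first dose: D_load = D_maint·R ≈ 1000 × 1.33333 ≈ 1333.33 mg.

1333 mg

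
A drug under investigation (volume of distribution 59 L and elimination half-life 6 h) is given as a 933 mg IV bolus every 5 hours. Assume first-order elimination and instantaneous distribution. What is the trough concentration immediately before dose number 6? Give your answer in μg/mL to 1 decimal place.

f = (1/2)^(τ/t½) = (1/2)^(5/6) ≈ 0.5612.
C₀ = D/Vd = 933/59 ≈ 15.814 μg/mL.
Before the 6th dose, 5 doses have been given. Superposition: Cmin = C₀·(f + f² + … + f^5).
≈ 15.814 × (0.5612 + 0.3149 + 0.1767 + 0.0992 + 0.0557) ≈ 15.814 × 1.2077 ≈ 19.099 μg/mL.

19.1 μg/mL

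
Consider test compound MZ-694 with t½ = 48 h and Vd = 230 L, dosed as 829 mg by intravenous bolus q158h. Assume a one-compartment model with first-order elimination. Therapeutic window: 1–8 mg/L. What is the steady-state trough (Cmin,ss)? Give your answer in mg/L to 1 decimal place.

0.4 mg/L

τ/t½ = 158/48 ≈ 3.2917, so fraction remaining f = (1/2)^(158/48) ≈ 0.1021.
Each bolus raises the concentration by D/Vd = 829/230 ≈ 3.604 mg/L.
Steady-state trough Cmin,ss = C₀·f/(1−f) ≈ 3.604 × 0.1021/0.8979 ≈ 0.410 mg/L.
Trough 0.4 mg/L vs MEC 1 mg/L: subtherapeutic.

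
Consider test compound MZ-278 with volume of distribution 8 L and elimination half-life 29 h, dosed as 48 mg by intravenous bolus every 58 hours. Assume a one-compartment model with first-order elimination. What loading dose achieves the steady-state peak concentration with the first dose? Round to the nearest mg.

f = (1/2)^(58/29) ≈ 0.250000; accumulation ratio R = 1/(1−f) ≈ 1.33333.
Loading dose to hit Cmax,ss on first dose: D_load = D_maint·R ≈ 48 × 1.33333 ≈ 64.00 mg.

64 mg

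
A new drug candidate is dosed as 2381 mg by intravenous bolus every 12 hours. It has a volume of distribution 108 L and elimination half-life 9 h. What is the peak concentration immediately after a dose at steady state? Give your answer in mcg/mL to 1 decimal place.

36.6 mcg/mL

k = ln2/t½ = ln2/9 ≈ 0.077016 h⁻¹; fraction remaining f = e^(−kτ) = e^(−0.077016×12) ≈ 0.3969.
Accumulation ratio R = 1/(1 − f) ≈ 1/0.6031 ≈ 1.6581.
Single-dose peak C₀ = D/Vd = 2381/108 ≈ 22.046 mcg/mL.
Steady-state peak Cmax,ss = C₀·R ≈ 22.046 × 1.6581 ≈ 36.554 mcg/mL.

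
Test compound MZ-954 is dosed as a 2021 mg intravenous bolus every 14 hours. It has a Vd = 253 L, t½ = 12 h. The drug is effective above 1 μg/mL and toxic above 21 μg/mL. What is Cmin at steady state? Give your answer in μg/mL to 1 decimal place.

τ/t½ = 14/12 ≈ 1.1667, so fraction remaining f = (1/2)^(14/12) ≈ 0.4454.
Accumulation ratio R = 1/(1 − f) ≈ 1/0.5546 ≈ 1.8031.
Single-dose peak C₀ = D/Vd = 2021/253 ≈ 7.988 μg/mL.
Cmax,ss = C₀/(1 − f) ≈ 7.988/0.5546 ≈ 14.403 μg/mL.
One interval later, Cmin,ss = Cmax,ss·e^(−kτ) ≈ 14.403 × 0.4454 ≈ 6.415 μg/mL.
Trough 6.4 μg/mL vs MEC 1 μg/mL: adequate.

6.4 μg/mL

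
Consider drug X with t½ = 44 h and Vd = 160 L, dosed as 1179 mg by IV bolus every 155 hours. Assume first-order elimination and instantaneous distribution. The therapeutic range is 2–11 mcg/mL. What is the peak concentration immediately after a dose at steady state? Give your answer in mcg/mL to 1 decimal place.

8.1 mcg/mL

k = ln2/t½ = ln2/44 ≈ 0.015753 h⁻¹; fraction remaining f = e^(−kτ) = e^(−0.015753×155) ≈ 0.0870.
Accumulation ratio R = 1/(1 − f) ≈ 1/0.9130 ≈ 1.0953.
Each bolus raises the concentration by D/Vd = 1179/160 ≈ 7.369 mcg/mL.
Steady-state peak Cmax,ss = C₀·R ≈ 7.369 × 1.0953 ≈ 8.071 mcg/mL.
Peak 8.1 mcg/mL vs MTC 11 mcg/mL: below toxic threshold.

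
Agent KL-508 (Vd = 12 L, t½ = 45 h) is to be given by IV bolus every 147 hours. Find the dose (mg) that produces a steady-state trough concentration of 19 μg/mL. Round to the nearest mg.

τ/t½ = 147/45 ≈ 3.2667, so f = (1/2)^(147/45) ≈ 0.103905.
Cmin,ss = (D/Vd)·f/(1−f), so D = Cmin,ss·Vd·(1−f)/f.
D = 19 × 12 × (1−f)/f ≈ 19 × 12 × 8.62418 ≈ 1966.31 mg.

1966 mg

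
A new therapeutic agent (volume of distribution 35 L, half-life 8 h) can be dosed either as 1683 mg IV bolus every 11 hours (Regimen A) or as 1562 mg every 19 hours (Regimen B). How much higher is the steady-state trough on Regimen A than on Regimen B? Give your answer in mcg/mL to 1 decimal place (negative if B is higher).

19.5 mcg/mL

Regimen A: f = (1/2)^(11/8) ≈ 0.3856; Cmin,ss = (1683/35)·f/(1−f) ≈ 30.179 mcg/mL.
Regimen B: f = (1/2)^(19/8) ≈ 0.1928; Cmin,ss = (1562/35)·f/(1−f) ≈ 10.660 mcg/mL.
Difference ≈ 30.179 − 10.660 ≈ 19.519 mcg/mL.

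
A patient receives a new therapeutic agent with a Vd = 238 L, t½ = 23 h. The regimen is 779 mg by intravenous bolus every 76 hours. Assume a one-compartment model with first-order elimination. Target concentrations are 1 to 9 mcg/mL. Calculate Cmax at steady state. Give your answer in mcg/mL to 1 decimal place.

3.6 mcg/mL

Over one 76-h interval, 76/23 ≈ 3.3043 half-lives elapse, leaving f ≈ 0.1012 of each dose.
At steady state, accumulation factor R = 1/(1 − e^(−kτ)) ≈ 1.1126.
Each bolus raises the concentration by D/Vd = 779/238 ≈ 3.273 mcg/mL.
Cmax,ss = C₀/(1 − f) ≈ 3.273/0.8988 ≈ 3.642 mcg/mL.
Peak 3.6 mcg/mL vs MTC 9 mcg/mL: below toxic threshold.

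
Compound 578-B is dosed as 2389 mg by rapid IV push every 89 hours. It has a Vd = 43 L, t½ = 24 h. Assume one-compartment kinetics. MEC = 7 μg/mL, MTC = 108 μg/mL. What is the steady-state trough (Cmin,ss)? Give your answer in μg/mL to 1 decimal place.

4.6 μg/mL

τ/t½ = 89/24 ≈ 3.7083, so fraction remaining f = (1/2)^(89/24) ≈ 0.0765.
Accumulation ratio R = 1/(1 − f) ≈ 1/0.9235 ≈ 1.0828.
Single-dose peak C₀ = D/Vd = 2389/43 ≈ 55.558 μg/mL.
Steady-state peak Cmax,ss = C₀·R ≈ 55.558 × 1.0828 ≈ 60.158 μg/mL.
Steady-state trough Cmin,ss = Cmax,ss·f ≈ 60.158 × 0.0765 ≈ 4.602 μg/mL.
Trough 4.6 μg/mL vs MEC 7 μg/mL: subtherapeutic.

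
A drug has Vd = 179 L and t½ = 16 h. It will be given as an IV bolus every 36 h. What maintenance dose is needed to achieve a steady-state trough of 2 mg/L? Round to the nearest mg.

1345 mg

τ/t½ = 36/16 ≈ 2.25, so f = (1/2)^(36/16) ≈ 0.210224.
Cmin,ss = (D/Vd)·f/(1−f), so D = Cmin,ss·Vd·(1−f)/f.
D = 2 × 179 × (1−f)/f ≈ 2 × 179 × 3.75683 ≈ 1344.95 mg.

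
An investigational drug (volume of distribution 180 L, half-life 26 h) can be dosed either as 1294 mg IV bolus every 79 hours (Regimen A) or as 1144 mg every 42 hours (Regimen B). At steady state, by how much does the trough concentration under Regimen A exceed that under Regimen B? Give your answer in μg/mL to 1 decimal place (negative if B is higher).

Regimen A: f = (1/2)^(79/26) ≈ 0.1217; Cmin,ss = (1294/180)·f/(1−f) ≈ 0.996 μg/mL.
Regimen B: f = (1/2)^(42/26) ≈ 0.3264; Cmin,ss = (1144/180)·f/(1−f) ≈ 3.080 μg/mL.
Difference ≈ 0.996 − 3.080 ≈ -2.084 μg/mL.

-2.1 μg/mL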